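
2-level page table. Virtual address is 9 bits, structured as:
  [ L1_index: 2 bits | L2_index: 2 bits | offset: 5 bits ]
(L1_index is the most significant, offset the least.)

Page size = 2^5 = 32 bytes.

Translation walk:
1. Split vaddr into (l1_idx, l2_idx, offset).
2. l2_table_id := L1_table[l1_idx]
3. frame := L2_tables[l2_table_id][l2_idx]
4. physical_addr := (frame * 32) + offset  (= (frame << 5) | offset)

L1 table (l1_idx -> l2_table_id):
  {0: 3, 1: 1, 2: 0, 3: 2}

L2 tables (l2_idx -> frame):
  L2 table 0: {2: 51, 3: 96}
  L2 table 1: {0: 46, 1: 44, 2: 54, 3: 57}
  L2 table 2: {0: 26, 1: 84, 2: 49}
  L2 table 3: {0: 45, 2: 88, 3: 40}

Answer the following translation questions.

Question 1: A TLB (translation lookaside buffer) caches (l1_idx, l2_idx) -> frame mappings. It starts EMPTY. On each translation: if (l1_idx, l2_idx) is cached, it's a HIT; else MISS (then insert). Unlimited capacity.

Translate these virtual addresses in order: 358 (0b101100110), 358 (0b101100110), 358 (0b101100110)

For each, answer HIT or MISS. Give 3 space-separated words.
Answer: MISS HIT HIT

Derivation:
vaddr=358: (2,3) not in TLB -> MISS, insert
vaddr=358: (2,3) in TLB -> HIT
vaddr=358: (2,3) in TLB -> HIT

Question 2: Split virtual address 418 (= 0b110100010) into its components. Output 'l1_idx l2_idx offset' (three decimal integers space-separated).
Answer: 3 1 2

Derivation:
vaddr = 418 = 0b110100010
  top 2 bits -> l1_idx = 3
  next 2 bits -> l2_idx = 1
  bottom 5 bits -> offset = 2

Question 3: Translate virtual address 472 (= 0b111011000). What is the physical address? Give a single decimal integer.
vaddr = 472 = 0b111011000
Split: l1_idx=3, l2_idx=2, offset=24
L1[3] = 2
L2[2][2] = 49
paddr = 49 * 32 + 24 = 1592

Answer: 1592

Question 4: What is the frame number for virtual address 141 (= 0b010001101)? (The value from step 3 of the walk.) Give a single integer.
Answer: 46

Derivation:
vaddr = 141: l1_idx=1, l2_idx=0
L1[1] = 1; L2[1][0] = 46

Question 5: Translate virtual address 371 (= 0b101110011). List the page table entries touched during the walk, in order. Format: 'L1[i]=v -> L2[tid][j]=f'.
vaddr = 371 = 0b101110011
Split: l1_idx=2, l2_idx=3, offset=19

Answer: L1[2]=0 -> L2[0][3]=96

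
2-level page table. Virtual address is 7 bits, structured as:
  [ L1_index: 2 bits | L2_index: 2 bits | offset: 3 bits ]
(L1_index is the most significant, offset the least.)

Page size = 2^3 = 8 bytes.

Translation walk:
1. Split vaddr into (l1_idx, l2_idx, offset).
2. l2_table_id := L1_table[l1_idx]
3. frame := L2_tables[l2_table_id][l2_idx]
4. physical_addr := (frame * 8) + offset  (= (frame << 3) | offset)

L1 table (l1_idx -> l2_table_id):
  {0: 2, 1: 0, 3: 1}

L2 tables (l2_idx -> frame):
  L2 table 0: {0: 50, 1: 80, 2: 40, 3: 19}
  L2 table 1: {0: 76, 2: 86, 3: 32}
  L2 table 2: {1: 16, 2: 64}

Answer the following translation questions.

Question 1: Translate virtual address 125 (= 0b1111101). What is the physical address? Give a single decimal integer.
vaddr = 125 = 0b1111101
Split: l1_idx=3, l2_idx=3, offset=5
L1[3] = 1
L2[1][3] = 32
paddr = 32 * 8 + 5 = 261

Answer: 261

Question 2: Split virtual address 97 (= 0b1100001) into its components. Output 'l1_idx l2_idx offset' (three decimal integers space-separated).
vaddr = 97 = 0b1100001
  top 2 bits -> l1_idx = 3
  next 2 bits -> l2_idx = 0
  bottom 3 bits -> offset = 1

Answer: 3 0 1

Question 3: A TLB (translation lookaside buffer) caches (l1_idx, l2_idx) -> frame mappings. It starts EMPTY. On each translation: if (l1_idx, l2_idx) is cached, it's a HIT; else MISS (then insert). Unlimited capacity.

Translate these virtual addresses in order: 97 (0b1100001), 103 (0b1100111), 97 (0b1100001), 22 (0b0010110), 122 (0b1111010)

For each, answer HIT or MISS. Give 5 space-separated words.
Answer: MISS HIT HIT MISS MISS

Derivation:
vaddr=97: (3,0) not in TLB -> MISS, insert
vaddr=103: (3,0) in TLB -> HIT
vaddr=97: (3,0) in TLB -> HIT
vaddr=22: (0,2) not in TLB -> MISS, insert
vaddr=122: (3,3) not in TLB -> MISS, insert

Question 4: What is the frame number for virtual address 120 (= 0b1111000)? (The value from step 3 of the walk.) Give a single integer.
Answer: 32

Derivation:
vaddr = 120: l1_idx=3, l2_idx=3
L1[3] = 1; L2[1][3] = 32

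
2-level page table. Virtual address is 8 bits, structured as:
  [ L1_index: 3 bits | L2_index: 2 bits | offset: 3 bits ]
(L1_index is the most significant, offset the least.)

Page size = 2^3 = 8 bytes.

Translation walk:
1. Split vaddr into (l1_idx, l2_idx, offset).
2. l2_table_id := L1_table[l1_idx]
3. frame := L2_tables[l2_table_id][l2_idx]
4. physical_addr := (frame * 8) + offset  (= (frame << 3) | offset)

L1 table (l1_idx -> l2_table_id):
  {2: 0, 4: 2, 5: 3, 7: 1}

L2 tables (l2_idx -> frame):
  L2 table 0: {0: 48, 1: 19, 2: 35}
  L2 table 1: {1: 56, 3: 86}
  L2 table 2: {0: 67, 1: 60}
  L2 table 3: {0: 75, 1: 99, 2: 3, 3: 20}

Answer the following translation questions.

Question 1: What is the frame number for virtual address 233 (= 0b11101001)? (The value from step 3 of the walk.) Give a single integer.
Answer: 56

Derivation:
vaddr = 233: l1_idx=7, l2_idx=1
L1[7] = 1; L2[1][1] = 56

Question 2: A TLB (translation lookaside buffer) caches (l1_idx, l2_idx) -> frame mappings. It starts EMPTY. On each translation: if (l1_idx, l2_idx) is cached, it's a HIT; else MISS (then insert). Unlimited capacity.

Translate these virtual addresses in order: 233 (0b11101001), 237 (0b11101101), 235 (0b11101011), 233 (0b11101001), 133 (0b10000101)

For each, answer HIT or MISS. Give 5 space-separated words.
Answer: MISS HIT HIT HIT MISS

Derivation:
vaddr=233: (7,1) not in TLB -> MISS, insert
vaddr=237: (7,1) in TLB -> HIT
vaddr=235: (7,1) in TLB -> HIT
vaddr=233: (7,1) in TLB -> HIT
vaddr=133: (4,0) not in TLB -> MISS, insert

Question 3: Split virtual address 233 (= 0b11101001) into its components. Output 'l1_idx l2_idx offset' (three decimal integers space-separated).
vaddr = 233 = 0b11101001
  top 3 bits -> l1_idx = 7
  next 2 bits -> l2_idx = 1
  bottom 3 bits -> offset = 1

Answer: 7 1 1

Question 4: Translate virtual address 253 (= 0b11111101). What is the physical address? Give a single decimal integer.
Answer: 693

Derivation:
vaddr = 253 = 0b11111101
Split: l1_idx=7, l2_idx=3, offset=5
L1[7] = 1
L2[1][3] = 86
paddr = 86 * 8 + 5 = 693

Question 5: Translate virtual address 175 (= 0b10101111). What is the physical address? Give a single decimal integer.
Answer: 799

Derivation:
vaddr = 175 = 0b10101111
Split: l1_idx=5, l2_idx=1, offset=7
L1[5] = 3
L2[3][1] = 99
paddr = 99 * 8 + 7 = 799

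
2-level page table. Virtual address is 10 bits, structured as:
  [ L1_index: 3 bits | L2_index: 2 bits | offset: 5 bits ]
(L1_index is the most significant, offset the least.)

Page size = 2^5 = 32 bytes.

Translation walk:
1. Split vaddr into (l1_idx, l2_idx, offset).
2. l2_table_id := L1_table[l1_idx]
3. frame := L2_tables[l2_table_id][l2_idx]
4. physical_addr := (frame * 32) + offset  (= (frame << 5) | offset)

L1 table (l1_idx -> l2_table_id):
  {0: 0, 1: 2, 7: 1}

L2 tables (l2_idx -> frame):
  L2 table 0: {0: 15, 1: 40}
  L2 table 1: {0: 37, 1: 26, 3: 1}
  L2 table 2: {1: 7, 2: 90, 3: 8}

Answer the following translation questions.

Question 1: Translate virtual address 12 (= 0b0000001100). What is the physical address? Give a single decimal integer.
Answer: 492

Derivation:
vaddr = 12 = 0b0000001100
Split: l1_idx=0, l2_idx=0, offset=12
L1[0] = 0
L2[0][0] = 15
paddr = 15 * 32 + 12 = 492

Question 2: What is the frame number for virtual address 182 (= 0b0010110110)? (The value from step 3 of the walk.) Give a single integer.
Answer: 7

Derivation:
vaddr = 182: l1_idx=1, l2_idx=1
L1[1] = 2; L2[2][1] = 7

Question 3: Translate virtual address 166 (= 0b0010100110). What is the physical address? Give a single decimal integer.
Answer: 230

Derivation:
vaddr = 166 = 0b0010100110
Split: l1_idx=1, l2_idx=1, offset=6
L1[1] = 2
L2[2][1] = 7
paddr = 7 * 32 + 6 = 230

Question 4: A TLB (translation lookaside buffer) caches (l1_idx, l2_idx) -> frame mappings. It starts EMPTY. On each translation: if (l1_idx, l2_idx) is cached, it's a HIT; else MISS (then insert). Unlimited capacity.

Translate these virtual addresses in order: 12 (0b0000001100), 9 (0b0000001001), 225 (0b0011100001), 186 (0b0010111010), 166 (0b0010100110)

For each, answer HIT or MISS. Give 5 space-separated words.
Answer: MISS HIT MISS MISS HIT

Derivation:
vaddr=12: (0,0) not in TLB -> MISS, insert
vaddr=9: (0,0) in TLB -> HIT
vaddr=225: (1,3) not in TLB -> MISS, insert
vaddr=186: (1,1) not in TLB -> MISS, insert
vaddr=166: (1,1) in TLB -> HIT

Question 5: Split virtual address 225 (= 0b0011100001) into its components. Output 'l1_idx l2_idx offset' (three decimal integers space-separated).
Answer: 1 3 1

Derivation:
vaddr = 225 = 0b0011100001
  top 3 bits -> l1_idx = 1
  next 2 bits -> l2_idx = 3
  bottom 5 bits -> offset = 1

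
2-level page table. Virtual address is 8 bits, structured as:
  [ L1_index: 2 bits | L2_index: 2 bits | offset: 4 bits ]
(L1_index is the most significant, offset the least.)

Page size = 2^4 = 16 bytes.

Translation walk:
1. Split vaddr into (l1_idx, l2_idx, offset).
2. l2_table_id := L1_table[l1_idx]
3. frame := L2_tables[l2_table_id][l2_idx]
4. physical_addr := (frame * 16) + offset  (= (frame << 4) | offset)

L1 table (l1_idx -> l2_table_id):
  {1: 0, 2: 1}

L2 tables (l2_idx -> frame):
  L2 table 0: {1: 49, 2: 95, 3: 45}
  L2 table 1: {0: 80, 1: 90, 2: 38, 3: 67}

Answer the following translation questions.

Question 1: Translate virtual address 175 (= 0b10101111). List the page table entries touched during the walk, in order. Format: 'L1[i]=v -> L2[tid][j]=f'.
Answer: L1[2]=1 -> L2[1][2]=38

Derivation:
vaddr = 175 = 0b10101111
Split: l1_idx=2, l2_idx=2, offset=15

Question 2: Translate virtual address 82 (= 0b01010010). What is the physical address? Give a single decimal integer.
vaddr = 82 = 0b01010010
Split: l1_idx=1, l2_idx=1, offset=2
L1[1] = 0
L2[0][1] = 49
paddr = 49 * 16 + 2 = 786

Answer: 786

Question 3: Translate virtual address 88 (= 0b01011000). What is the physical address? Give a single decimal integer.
Answer: 792

Derivation:
vaddr = 88 = 0b01011000
Split: l1_idx=1, l2_idx=1, offset=8
L1[1] = 0
L2[0][1] = 49
paddr = 49 * 16 + 8 = 792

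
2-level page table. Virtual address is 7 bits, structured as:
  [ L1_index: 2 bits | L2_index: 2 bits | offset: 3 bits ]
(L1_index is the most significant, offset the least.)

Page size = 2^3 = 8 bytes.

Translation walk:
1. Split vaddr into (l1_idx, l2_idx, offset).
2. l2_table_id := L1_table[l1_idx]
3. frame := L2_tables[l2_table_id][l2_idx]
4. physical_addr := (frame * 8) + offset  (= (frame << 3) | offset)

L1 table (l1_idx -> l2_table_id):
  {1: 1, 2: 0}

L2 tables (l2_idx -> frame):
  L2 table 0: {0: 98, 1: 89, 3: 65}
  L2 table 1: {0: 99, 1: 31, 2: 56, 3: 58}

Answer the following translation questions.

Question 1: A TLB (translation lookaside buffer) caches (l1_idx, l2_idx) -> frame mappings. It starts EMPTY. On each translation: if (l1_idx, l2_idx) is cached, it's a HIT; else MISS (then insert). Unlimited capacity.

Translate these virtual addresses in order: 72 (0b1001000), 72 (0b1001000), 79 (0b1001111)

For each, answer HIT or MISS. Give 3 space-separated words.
Answer: MISS HIT HIT

Derivation:
vaddr=72: (2,1) not in TLB -> MISS, insert
vaddr=72: (2,1) in TLB -> HIT
vaddr=79: (2,1) in TLB -> HIT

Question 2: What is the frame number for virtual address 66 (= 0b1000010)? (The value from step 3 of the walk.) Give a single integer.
vaddr = 66: l1_idx=2, l2_idx=0
L1[2] = 0; L2[0][0] = 98

Answer: 98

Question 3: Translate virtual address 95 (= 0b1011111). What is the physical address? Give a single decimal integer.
Answer: 527

Derivation:
vaddr = 95 = 0b1011111
Split: l1_idx=2, l2_idx=3, offset=7
L1[2] = 0
L2[0][3] = 65
paddr = 65 * 8 + 7 = 527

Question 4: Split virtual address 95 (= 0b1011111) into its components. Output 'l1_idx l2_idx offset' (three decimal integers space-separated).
vaddr = 95 = 0b1011111
  top 2 bits -> l1_idx = 2
  next 2 bits -> l2_idx = 3
  bottom 3 bits -> offset = 7

Answer: 2 3 7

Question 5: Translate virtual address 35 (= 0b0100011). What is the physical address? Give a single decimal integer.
Answer: 795

Derivation:
vaddr = 35 = 0b0100011
Split: l1_idx=1, l2_idx=0, offset=3
L1[1] = 1
L2[1][0] = 99
paddr = 99 * 8 + 3 = 795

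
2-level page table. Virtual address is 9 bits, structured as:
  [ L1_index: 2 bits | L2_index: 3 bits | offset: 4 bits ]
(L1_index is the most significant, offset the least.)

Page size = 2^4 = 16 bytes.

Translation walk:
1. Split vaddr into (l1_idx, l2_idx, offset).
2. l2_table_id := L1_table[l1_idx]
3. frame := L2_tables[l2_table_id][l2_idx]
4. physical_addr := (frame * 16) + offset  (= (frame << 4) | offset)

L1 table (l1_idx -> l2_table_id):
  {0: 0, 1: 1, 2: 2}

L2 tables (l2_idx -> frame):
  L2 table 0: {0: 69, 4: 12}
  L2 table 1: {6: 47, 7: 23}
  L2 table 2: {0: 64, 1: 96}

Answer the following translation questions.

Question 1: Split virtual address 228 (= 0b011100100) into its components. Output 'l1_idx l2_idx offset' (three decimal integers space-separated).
vaddr = 228 = 0b011100100
  top 2 bits -> l1_idx = 1
  next 3 bits -> l2_idx = 6
  bottom 4 bits -> offset = 4

Answer: 1 6 4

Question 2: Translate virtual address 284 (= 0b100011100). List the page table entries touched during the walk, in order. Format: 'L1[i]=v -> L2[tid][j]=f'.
Answer: L1[2]=2 -> L2[2][1]=96

Derivation:
vaddr = 284 = 0b100011100
Split: l1_idx=2, l2_idx=1, offset=12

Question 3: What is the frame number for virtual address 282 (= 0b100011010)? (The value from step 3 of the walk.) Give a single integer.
Answer: 96

Derivation:
vaddr = 282: l1_idx=2, l2_idx=1
L1[2] = 2; L2[2][1] = 96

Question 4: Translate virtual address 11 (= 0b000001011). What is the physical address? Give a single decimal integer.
vaddr = 11 = 0b000001011
Split: l1_idx=0, l2_idx=0, offset=11
L1[0] = 0
L2[0][0] = 69
paddr = 69 * 16 + 11 = 1115

Answer: 1115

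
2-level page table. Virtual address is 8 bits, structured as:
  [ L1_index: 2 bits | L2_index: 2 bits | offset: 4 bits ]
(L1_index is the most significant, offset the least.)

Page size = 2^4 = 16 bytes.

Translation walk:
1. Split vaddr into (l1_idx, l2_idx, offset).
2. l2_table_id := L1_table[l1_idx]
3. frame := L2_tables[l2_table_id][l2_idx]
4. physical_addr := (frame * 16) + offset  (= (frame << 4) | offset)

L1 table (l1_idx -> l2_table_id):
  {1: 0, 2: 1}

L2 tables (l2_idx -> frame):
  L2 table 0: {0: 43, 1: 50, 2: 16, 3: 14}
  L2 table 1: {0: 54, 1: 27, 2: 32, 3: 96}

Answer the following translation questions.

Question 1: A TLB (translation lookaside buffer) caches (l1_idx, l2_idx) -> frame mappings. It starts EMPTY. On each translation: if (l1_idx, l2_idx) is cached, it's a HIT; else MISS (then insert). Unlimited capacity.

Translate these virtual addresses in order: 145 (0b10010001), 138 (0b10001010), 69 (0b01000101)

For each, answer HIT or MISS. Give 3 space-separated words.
vaddr=145: (2,1) not in TLB -> MISS, insert
vaddr=138: (2,0) not in TLB -> MISS, insert
vaddr=69: (1,0) not in TLB -> MISS, insert

Answer: MISS MISS MISS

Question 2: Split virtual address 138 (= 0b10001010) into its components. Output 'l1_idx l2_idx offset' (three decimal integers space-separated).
vaddr = 138 = 0b10001010
  top 2 bits -> l1_idx = 2
  next 2 bits -> l2_idx = 0
  bottom 4 bits -> offset = 10

Answer: 2 0 10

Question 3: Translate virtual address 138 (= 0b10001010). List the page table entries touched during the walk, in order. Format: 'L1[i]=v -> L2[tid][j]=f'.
Answer: L1[2]=1 -> L2[1][0]=54

Derivation:
vaddr = 138 = 0b10001010
Split: l1_idx=2, l2_idx=0, offset=10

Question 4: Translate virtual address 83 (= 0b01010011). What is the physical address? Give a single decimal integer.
Answer: 803

Derivation:
vaddr = 83 = 0b01010011
Split: l1_idx=1, l2_idx=1, offset=3
L1[1] = 0
L2[0][1] = 50
paddr = 50 * 16 + 3 = 803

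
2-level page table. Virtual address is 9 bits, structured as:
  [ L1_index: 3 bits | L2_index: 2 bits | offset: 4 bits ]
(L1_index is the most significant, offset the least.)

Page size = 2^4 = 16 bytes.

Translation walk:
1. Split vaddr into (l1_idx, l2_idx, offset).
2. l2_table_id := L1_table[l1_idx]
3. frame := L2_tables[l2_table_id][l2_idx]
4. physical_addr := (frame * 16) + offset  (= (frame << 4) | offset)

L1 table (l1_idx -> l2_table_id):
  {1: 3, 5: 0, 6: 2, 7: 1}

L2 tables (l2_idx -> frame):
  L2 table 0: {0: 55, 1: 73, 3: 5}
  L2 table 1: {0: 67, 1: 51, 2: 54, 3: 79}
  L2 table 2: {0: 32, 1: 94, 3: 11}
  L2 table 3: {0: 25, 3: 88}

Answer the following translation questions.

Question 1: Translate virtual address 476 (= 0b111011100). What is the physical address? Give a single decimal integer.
vaddr = 476 = 0b111011100
Split: l1_idx=7, l2_idx=1, offset=12
L1[7] = 1
L2[1][1] = 51
paddr = 51 * 16 + 12 = 828

Answer: 828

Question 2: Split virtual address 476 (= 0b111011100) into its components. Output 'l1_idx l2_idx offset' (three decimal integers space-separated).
vaddr = 476 = 0b111011100
  top 3 bits -> l1_idx = 7
  next 2 bits -> l2_idx = 1
  bottom 4 bits -> offset = 12

Answer: 7 1 12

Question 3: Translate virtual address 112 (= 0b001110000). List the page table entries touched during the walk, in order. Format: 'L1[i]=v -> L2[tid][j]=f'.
Answer: L1[1]=3 -> L2[3][3]=88

Derivation:
vaddr = 112 = 0b001110000
Split: l1_idx=1, l2_idx=3, offset=0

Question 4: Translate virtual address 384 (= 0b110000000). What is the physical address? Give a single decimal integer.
vaddr = 384 = 0b110000000
Split: l1_idx=6, l2_idx=0, offset=0
L1[6] = 2
L2[2][0] = 32
paddr = 32 * 16 + 0 = 512

Answer: 512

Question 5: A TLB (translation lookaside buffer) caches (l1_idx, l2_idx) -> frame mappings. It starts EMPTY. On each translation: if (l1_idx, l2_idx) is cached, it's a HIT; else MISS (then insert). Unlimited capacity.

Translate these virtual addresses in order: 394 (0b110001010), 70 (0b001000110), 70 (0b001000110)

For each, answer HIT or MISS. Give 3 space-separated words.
Answer: MISS MISS HIT

Derivation:
vaddr=394: (6,0) not in TLB -> MISS, insert
vaddr=70: (1,0) not in TLB -> MISS, insert
vaddr=70: (1,0) in TLB -> HIT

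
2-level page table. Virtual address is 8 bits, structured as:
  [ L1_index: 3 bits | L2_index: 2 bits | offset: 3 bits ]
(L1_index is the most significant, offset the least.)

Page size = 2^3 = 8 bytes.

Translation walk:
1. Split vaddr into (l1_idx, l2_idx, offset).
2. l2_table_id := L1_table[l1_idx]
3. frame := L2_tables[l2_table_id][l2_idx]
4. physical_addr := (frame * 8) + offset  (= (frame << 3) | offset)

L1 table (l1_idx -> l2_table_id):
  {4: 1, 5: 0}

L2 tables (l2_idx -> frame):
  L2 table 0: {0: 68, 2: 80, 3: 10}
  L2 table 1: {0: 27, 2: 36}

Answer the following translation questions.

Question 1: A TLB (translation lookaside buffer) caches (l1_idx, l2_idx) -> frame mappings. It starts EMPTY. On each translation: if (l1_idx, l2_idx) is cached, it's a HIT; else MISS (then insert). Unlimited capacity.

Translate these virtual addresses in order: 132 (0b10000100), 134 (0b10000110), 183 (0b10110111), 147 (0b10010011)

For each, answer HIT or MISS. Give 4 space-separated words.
Answer: MISS HIT MISS MISS

Derivation:
vaddr=132: (4,0) not in TLB -> MISS, insert
vaddr=134: (4,0) in TLB -> HIT
vaddr=183: (5,2) not in TLB -> MISS, insert
vaddr=147: (4,2) not in TLB -> MISS, insert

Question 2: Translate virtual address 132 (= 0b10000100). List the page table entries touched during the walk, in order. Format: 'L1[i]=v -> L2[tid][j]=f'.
Answer: L1[4]=1 -> L2[1][0]=27

Derivation:
vaddr = 132 = 0b10000100
Split: l1_idx=4, l2_idx=0, offset=4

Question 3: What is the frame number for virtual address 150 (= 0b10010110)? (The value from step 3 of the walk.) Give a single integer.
vaddr = 150: l1_idx=4, l2_idx=2
L1[4] = 1; L2[1][2] = 36

Answer: 36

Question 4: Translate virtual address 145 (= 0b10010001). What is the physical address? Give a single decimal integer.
vaddr = 145 = 0b10010001
Split: l1_idx=4, l2_idx=2, offset=1
L1[4] = 1
L2[1][2] = 36
paddr = 36 * 8 + 1 = 289

Answer: 289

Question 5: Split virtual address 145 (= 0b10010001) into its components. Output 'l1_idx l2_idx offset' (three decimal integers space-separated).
Answer: 4 2 1

Derivation:
vaddr = 145 = 0b10010001
  top 3 bits -> l1_idx = 4
  next 2 bits -> l2_idx = 2
  bottom 3 bits -> offset = 1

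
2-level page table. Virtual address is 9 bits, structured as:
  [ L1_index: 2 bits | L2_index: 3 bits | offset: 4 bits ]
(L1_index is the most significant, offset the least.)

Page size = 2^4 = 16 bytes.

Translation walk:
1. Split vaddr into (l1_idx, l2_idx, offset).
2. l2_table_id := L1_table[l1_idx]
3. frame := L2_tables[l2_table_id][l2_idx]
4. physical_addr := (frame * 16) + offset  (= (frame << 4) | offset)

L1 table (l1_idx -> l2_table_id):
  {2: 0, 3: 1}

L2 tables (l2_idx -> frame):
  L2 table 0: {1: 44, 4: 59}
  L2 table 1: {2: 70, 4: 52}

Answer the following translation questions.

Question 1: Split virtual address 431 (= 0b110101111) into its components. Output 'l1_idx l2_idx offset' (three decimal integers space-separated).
Answer: 3 2 15

Derivation:
vaddr = 431 = 0b110101111
  top 2 bits -> l1_idx = 3
  next 3 bits -> l2_idx = 2
  bottom 4 bits -> offset = 15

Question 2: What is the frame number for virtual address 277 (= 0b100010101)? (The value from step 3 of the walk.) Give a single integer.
vaddr = 277: l1_idx=2, l2_idx=1
L1[2] = 0; L2[0][1] = 44

Answer: 44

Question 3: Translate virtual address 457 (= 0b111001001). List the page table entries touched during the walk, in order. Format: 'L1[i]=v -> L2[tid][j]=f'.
Answer: L1[3]=1 -> L2[1][4]=52

Derivation:
vaddr = 457 = 0b111001001
Split: l1_idx=3, l2_idx=4, offset=9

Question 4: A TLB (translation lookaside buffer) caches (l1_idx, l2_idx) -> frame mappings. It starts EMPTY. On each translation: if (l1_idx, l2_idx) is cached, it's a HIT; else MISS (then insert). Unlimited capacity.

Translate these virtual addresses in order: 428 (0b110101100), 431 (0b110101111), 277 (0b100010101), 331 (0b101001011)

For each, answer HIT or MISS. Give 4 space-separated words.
Answer: MISS HIT MISS MISS

Derivation:
vaddr=428: (3,2) not in TLB -> MISS, insert
vaddr=431: (3,2) in TLB -> HIT
vaddr=277: (2,1) not in TLB -> MISS, insert
vaddr=331: (2,4) not in TLB -> MISS, insert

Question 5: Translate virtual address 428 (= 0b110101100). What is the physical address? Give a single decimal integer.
vaddr = 428 = 0b110101100
Split: l1_idx=3, l2_idx=2, offset=12
L1[3] = 1
L2[1][2] = 70
paddr = 70 * 16 + 12 = 1132

Answer: 1132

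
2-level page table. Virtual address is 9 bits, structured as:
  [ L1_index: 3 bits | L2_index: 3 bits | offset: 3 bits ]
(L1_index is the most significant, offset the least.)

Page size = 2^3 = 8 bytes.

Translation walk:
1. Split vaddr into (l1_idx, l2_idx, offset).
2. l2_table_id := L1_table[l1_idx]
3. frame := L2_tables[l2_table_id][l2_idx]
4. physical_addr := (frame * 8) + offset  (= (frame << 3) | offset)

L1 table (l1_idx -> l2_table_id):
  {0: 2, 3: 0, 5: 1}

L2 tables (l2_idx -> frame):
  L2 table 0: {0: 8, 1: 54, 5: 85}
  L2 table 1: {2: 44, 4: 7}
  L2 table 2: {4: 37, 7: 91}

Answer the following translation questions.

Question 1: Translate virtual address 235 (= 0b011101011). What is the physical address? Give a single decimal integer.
vaddr = 235 = 0b011101011
Split: l1_idx=3, l2_idx=5, offset=3
L1[3] = 0
L2[0][5] = 85
paddr = 85 * 8 + 3 = 683

Answer: 683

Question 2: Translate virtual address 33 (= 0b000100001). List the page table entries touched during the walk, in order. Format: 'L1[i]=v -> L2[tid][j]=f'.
Answer: L1[0]=2 -> L2[2][4]=37

Derivation:
vaddr = 33 = 0b000100001
Split: l1_idx=0, l2_idx=4, offset=1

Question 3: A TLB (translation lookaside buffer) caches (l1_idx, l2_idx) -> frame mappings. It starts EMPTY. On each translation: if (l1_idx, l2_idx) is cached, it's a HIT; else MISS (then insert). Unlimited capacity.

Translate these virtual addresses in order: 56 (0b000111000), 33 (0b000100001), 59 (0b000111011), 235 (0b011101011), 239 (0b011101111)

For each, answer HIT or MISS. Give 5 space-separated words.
vaddr=56: (0,7) not in TLB -> MISS, insert
vaddr=33: (0,4) not in TLB -> MISS, insert
vaddr=59: (0,7) in TLB -> HIT
vaddr=235: (3,5) not in TLB -> MISS, insert
vaddr=239: (3,5) in TLB -> HIT

Answer: MISS MISS HIT MISS HIT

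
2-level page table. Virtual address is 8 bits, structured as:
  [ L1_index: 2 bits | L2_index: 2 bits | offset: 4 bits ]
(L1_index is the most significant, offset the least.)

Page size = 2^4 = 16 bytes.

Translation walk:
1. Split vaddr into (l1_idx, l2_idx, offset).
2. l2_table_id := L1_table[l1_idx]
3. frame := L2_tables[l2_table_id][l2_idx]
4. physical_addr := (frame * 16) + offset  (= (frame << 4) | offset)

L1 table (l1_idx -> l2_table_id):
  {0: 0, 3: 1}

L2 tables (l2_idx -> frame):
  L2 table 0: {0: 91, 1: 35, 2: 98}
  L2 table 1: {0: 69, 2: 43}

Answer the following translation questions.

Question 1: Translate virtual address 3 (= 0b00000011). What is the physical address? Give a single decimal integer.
Answer: 1459

Derivation:
vaddr = 3 = 0b00000011
Split: l1_idx=0, l2_idx=0, offset=3
L1[0] = 0
L2[0][0] = 91
paddr = 91 * 16 + 3 = 1459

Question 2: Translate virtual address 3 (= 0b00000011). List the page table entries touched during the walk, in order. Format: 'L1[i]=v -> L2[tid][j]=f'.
Answer: L1[0]=0 -> L2[0][0]=91

Derivation:
vaddr = 3 = 0b00000011
Split: l1_idx=0, l2_idx=0, offset=3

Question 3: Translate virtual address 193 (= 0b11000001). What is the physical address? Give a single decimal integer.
Answer: 1105

Derivation:
vaddr = 193 = 0b11000001
Split: l1_idx=3, l2_idx=0, offset=1
L1[3] = 1
L2[1][0] = 69
paddr = 69 * 16 + 1 = 1105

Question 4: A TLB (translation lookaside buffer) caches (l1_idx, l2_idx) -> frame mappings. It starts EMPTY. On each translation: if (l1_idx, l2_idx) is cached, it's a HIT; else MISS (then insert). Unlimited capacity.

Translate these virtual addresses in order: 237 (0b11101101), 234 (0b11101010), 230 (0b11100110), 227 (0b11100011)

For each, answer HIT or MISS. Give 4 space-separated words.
Answer: MISS HIT HIT HIT

Derivation:
vaddr=237: (3,2) not in TLB -> MISS, insert
vaddr=234: (3,2) in TLB -> HIT
vaddr=230: (3,2) in TLB -> HIT
vaddr=227: (3,2) in TLB -> HIT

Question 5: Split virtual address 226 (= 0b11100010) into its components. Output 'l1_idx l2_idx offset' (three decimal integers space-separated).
vaddr = 226 = 0b11100010
  top 2 bits -> l1_idx = 3
  next 2 bits -> l2_idx = 2
  bottom 4 bits -> offset = 2

Answer: 3 2 2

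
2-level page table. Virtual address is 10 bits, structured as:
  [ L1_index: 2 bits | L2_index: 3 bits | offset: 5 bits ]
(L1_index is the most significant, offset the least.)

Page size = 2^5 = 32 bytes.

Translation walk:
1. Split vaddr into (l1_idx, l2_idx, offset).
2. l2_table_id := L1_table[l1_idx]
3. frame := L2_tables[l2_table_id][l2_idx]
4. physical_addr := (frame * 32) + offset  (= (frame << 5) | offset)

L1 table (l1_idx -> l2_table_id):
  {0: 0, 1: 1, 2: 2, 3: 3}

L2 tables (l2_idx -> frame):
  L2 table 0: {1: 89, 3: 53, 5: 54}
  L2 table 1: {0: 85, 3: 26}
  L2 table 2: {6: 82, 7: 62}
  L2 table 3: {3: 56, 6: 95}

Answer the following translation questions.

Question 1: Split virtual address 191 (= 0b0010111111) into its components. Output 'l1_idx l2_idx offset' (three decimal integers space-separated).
vaddr = 191 = 0b0010111111
  top 2 bits -> l1_idx = 0
  next 3 bits -> l2_idx = 5
  bottom 5 bits -> offset = 31

Answer: 0 5 31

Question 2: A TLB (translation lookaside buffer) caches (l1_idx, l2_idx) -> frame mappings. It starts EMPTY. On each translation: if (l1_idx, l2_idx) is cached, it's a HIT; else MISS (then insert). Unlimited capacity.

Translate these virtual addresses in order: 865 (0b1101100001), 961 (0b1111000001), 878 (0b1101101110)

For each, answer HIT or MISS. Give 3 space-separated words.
Answer: MISS MISS HIT

Derivation:
vaddr=865: (3,3) not in TLB -> MISS, insert
vaddr=961: (3,6) not in TLB -> MISS, insert
vaddr=878: (3,3) in TLB -> HIT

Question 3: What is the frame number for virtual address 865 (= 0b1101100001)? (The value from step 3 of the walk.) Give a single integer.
Answer: 56

Derivation:
vaddr = 865: l1_idx=3, l2_idx=3
L1[3] = 3; L2[3][3] = 56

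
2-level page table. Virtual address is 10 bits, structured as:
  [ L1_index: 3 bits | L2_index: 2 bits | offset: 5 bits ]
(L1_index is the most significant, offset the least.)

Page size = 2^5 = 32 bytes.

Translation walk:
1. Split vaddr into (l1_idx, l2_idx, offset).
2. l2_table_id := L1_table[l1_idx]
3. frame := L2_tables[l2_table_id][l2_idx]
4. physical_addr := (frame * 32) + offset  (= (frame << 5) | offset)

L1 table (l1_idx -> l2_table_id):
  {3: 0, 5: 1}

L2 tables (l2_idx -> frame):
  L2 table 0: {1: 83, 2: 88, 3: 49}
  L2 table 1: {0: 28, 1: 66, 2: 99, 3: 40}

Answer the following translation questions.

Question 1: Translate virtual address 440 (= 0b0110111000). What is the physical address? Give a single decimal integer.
Answer: 2680

Derivation:
vaddr = 440 = 0b0110111000
Split: l1_idx=3, l2_idx=1, offset=24
L1[3] = 0
L2[0][1] = 83
paddr = 83 * 32 + 24 = 2680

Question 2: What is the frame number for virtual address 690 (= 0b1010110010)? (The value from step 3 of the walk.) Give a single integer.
vaddr = 690: l1_idx=5, l2_idx=1
L1[5] = 1; L2[1][1] = 66

Answer: 66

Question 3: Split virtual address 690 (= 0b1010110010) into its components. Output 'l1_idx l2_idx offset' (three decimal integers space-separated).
Answer: 5 1 18

Derivation:
vaddr = 690 = 0b1010110010
  top 3 bits -> l1_idx = 5
  next 2 bits -> l2_idx = 1
  bottom 5 bits -> offset = 18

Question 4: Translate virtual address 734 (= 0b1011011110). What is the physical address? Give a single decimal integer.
Answer: 3198

Derivation:
vaddr = 734 = 0b1011011110
Split: l1_idx=5, l2_idx=2, offset=30
L1[5] = 1
L2[1][2] = 99
paddr = 99 * 32 + 30 = 3198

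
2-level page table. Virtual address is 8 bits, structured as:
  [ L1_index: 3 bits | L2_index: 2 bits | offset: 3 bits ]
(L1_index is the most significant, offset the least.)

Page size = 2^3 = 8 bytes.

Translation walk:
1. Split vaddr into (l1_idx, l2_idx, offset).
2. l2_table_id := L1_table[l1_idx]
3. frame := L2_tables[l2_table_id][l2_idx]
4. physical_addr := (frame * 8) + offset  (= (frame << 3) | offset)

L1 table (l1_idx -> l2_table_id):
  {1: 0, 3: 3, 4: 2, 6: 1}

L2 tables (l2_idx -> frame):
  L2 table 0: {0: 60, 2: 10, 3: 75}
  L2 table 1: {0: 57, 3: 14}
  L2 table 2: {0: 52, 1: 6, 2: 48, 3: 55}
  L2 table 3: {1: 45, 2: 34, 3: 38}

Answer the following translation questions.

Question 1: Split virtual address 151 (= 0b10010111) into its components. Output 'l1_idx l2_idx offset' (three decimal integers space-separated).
vaddr = 151 = 0b10010111
  top 3 bits -> l1_idx = 4
  next 2 bits -> l2_idx = 2
  bottom 3 bits -> offset = 7

Answer: 4 2 7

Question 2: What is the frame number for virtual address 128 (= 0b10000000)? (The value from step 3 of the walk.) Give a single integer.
Answer: 52

Derivation:
vaddr = 128: l1_idx=4, l2_idx=0
L1[4] = 2; L2[2][0] = 52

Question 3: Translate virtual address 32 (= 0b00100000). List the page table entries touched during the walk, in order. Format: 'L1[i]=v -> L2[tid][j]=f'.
Answer: L1[1]=0 -> L2[0][0]=60

Derivation:
vaddr = 32 = 0b00100000
Split: l1_idx=1, l2_idx=0, offset=0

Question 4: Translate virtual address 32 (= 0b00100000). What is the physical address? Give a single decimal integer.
Answer: 480

Derivation:
vaddr = 32 = 0b00100000
Split: l1_idx=1, l2_idx=0, offset=0
L1[1] = 0
L2[0][0] = 60
paddr = 60 * 8 + 0 = 480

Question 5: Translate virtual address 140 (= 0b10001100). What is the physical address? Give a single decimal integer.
vaddr = 140 = 0b10001100
Split: l1_idx=4, l2_idx=1, offset=4
L1[4] = 2
L2[2][1] = 6
paddr = 6 * 8 + 4 = 52

Answer: 52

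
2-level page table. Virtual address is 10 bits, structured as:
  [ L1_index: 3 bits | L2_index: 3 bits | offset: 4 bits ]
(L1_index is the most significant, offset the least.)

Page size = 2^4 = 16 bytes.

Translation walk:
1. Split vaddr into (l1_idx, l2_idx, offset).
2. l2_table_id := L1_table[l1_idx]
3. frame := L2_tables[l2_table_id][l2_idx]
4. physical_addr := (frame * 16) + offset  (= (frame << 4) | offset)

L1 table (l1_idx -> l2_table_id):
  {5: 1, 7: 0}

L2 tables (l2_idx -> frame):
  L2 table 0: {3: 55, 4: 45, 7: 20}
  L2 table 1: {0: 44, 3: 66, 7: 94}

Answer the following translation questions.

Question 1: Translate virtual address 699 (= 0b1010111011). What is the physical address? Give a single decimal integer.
vaddr = 699 = 0b1010111011
Split: l1_idx=5, l2_idx=3, offset=11
L1[5] = 1
L2[1][3] = 66
paddr = 66 * 16 + 11 = 1067

Answer: 1067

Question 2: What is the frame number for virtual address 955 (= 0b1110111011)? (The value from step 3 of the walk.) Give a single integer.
Answer: 55

Derivation:
vaddr = 955: l1_idx=7, l2_idx=3
L1[7] = 0; L2[0][3] = 55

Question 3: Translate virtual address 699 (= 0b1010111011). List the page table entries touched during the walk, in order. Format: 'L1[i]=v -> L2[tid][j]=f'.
Answer: L1[5]=1 -> L2[1][3]=66

Derivation:
vaddr = 699 = 0b1010111011
Split: l1_idx=5, l2_idx=3, offset=11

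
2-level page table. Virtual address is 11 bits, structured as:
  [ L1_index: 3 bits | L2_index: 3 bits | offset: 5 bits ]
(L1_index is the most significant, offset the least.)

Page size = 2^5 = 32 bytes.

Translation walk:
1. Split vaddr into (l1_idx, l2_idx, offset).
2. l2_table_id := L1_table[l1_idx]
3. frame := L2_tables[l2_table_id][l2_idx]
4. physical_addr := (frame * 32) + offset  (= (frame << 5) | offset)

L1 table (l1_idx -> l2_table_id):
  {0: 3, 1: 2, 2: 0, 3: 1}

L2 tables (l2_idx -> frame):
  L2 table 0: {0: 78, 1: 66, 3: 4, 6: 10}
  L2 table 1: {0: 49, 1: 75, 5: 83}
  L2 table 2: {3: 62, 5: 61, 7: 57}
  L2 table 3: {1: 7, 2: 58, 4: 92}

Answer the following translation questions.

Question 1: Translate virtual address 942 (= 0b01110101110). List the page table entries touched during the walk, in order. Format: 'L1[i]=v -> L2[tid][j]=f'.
Answer: L1[3]=1 -> L2[1][5]=83

Derivation:
vaddr = 942 = 0b01110101110
Split: l1_idx=3, l2_idx=5, offset=14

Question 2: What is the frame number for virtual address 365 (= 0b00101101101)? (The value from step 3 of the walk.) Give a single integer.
vaddr = 365: l1_idx=1, l2_idx=3
L1[1] = 2; L2[2][3] = 62

Answer: 62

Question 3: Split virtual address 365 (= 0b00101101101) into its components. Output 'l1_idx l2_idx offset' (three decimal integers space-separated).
vaddr = 365 = 0b00101101101
  top 3 bits -> l1_idx = 1
  next 3 bits -> l2_idx = 3
  bottom 5 bits -> offset = 13

Answer: 1 3 13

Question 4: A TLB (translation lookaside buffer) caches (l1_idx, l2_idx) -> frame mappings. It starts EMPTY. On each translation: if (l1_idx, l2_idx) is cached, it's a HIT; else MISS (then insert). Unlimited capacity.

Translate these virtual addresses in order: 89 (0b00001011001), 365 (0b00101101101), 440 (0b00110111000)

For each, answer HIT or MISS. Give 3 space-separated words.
Answer: MISS MISS MISS

Derivation:
vaddr=89: (0,2) not in TLB -> MISS, insert
vaddr=365: (1,3) not in TLB -> MISS, insert
vaddr=440: (1,5) not in TLB -> MISS, insert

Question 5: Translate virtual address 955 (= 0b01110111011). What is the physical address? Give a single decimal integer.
vaddr = 955 = 0b01110111011
Split: l1_idx=3, l2_idx=5, offset=27
L1[3] = 1
L2[1][5] = 83
paddr = 83 * 32 + 27 = 2683

Answer: 2683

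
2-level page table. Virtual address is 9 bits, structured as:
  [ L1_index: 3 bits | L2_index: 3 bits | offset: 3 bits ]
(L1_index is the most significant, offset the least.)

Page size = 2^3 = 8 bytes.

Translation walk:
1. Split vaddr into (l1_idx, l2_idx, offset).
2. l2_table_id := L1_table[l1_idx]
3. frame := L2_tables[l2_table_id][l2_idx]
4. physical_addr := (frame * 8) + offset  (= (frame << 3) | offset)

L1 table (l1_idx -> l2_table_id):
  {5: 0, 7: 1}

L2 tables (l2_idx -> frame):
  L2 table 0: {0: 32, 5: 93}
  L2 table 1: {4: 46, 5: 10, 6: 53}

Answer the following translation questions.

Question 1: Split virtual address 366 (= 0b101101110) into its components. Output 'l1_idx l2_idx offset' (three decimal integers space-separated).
vaddr = 366 = 0b101101110
  top 3 bits -> l1_idx = 5
  next 3 bits -> l2_idx = 5
  bottom 3 bits -> offset = 6

Answer: 5 5 6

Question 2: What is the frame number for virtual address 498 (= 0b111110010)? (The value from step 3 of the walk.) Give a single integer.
vaddr = 498: l1_idx=7, l2_idx=6
L1[7] = 1; L2[1][6] = 53

Answer: 53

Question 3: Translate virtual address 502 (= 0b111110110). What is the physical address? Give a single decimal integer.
vaddr = 502 = 0b111110110
Split: l1_idx=7, l2_idx=6, offset=6
L1[7] = 1
L2[1][6] = 53
paddr = 53 * 8 + 6 = 430

Answer: 430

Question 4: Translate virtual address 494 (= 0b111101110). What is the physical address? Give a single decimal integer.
vaddr = 494 = 0b111101110
Split: l1_idx=7, l2_idx=5, offset=6
L1[7] = 1
L2[1][5] = 10
paddr = 10 * 8 + 6 = 86

Answer: 86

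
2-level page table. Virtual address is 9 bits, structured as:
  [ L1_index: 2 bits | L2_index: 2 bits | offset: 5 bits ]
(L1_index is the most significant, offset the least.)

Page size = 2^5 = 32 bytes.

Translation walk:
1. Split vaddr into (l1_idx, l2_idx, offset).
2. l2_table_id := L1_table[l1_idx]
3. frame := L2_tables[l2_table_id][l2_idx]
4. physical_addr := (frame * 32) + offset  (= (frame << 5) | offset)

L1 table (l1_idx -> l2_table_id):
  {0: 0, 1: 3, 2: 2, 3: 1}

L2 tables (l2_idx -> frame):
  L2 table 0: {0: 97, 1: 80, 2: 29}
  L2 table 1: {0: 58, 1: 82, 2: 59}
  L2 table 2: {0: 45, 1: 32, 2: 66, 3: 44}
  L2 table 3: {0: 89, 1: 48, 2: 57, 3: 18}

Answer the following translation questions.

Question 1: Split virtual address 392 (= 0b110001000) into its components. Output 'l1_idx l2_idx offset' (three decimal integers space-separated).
Answer: 3 0 8

Derivation:
vaddr = 392 = 0b110001000
  top 2 bits -> l1_idx = 3
  next 2 bits -> l2_idx = 0
  bottom 5 bits -> offset = 8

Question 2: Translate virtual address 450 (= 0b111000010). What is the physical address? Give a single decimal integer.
Answer: 1890

Derivation:
vaddr = 450 = 0b111000010
Split: l1_idx=3, l2_idx=2, offset=2
L1[3] = 1
L2[1][2] = 59
paddr = 59 * 32 + 2 = 1890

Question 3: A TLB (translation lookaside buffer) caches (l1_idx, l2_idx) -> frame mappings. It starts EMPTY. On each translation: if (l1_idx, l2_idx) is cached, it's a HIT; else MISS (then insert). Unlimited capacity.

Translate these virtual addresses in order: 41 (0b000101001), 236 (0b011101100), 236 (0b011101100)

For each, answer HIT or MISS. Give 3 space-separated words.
vaddr=41: (0,1) not in TLB -> MISS, insert
vaddr=236: (1,3) not in TLB -> MISS, insert
vaddr=236: (1,3) in TLB -> HIT

Answer: MISS MISS HIT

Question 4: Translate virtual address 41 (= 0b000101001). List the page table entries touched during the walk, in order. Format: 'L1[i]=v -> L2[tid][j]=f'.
vaddr = 41 = 0b000101001
Split: l1_idx=0, l2_idx=1, offset=9

Answer: L1[0]=0 -> L2[0][1]=80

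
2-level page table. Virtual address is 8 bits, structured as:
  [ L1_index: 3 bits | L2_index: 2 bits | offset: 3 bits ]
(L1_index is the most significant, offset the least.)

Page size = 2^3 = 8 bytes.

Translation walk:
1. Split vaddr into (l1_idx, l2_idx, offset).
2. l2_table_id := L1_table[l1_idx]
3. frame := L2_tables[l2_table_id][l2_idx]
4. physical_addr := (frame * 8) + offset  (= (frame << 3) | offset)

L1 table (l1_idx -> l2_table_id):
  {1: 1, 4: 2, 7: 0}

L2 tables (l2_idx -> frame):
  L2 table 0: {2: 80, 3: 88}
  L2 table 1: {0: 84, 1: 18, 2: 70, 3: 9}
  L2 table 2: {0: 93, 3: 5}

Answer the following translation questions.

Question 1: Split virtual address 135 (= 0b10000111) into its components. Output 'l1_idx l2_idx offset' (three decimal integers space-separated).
Answer: 4 0 7

Derivation:
vaddr = 135 = 0b10000111
  top 3 bits -> l1_idx = 4
  next 2 bits -> l2_idx = 0
  bottom 3 bits -> offset = 7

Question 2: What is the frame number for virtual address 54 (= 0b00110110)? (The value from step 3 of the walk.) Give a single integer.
Answer: 70

Derivation:
vaddr = 54: l1_idx=1, l2_idx=2
L1[1] = 1; L2[1][2] = 70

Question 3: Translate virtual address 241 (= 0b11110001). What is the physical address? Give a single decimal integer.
Answer: 641

Derivation:
vaddr = 241 = 0b11110001
Split: l1_idx=7, l2_idx=2, offset=1
L1[7] = 0
L2[0][2] = 80
paddr = 80 * 8 + 1 = 641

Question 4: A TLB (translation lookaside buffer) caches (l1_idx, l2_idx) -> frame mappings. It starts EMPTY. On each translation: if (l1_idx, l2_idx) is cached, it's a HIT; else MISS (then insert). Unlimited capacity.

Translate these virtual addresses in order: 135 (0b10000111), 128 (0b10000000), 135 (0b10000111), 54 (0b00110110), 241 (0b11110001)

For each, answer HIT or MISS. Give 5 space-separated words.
vaddr=135: (4,0) not in TLB -> MISS, insert
vaddr=128: (4,0) in TLB -> HIT
vaddr=135: (4,0) in TLB -> HIT
vaddr=54: (1,2) not in TLB -> MISS, insert
vaddr=241: (7,2) not in TLB -> MISS, insert

Answer: MISS HIT HIT MISS MISS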